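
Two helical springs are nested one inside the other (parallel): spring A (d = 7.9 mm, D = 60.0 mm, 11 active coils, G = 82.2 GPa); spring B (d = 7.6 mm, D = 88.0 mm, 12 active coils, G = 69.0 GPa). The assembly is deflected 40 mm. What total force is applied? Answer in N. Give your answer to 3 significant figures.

815 N

k_A = Gd⁴/(8D³N_a) = (82.2×10³)(7.9⁴)/(8·60.0³·11) = 16.844 N/mm
k_B = Gd⁴/(8D³N_a) = (69.0×10³)(7.6⁴)/(8·88.0³·12) = 3.5187 N/mm
Parallel: k_eq = 16.844 + 3.5187 = 20.363 N/mm
F = k_eq·δ = 20.363·40 = 814.51 N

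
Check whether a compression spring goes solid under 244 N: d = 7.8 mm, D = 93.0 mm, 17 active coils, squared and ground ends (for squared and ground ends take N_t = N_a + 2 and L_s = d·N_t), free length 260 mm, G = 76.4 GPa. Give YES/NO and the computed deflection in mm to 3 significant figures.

NO, δ = 94.4 mm

k = Gd⁴/(8D³N_a) = (76.4×10³)(7.8⁴)/(8·93.0³·17) = 2.5851 N/mm
N_t = 19; L_s = 7.8·19 = 148.2 mm; δ_solid = L₀ − L_s = 260 − 148.2 = 111.8 mm
δ = F/k = 244/2.5851 = 94.386 mm
δ < δ_solid → spring does not go solid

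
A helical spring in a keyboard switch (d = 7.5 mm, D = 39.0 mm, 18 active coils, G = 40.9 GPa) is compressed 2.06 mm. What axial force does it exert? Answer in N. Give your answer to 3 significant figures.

k = Gd⁴/(8D³N_a) = (40.9×10³)(7.5⁴)/(8·39.0³·18) = 15.15 N/mm
F = k·δ = 15.15 × 2.06 = 31.209 N

31.2 N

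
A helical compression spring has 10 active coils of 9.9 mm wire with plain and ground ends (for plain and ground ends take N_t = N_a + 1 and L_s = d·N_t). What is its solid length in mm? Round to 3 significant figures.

109 mm

plain and ground ends: N_t = N_a + 1 = 10 + 1 = 11
L_s = d·N_t = 9.9 × 11 = 108.9 mm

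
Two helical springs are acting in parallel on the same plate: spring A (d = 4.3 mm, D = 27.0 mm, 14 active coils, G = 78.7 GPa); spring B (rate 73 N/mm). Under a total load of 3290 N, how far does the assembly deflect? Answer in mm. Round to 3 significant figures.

38.6 mm

k_A = Gd⁴/(8D³N_a) = (78.7×10³)(4.3⁴)/(8·27.0³·14) = 12.205 N/mm
Parallel: k_eq = 12.205 + 73 = 85.205 N/mm
δ = F/k_eq = 3290/85.205 = 38.613 mm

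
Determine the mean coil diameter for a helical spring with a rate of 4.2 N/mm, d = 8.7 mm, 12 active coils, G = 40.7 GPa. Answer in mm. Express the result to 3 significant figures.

D = (Gd⁴/(8N_a·k))^(1/3) = (40.7×10³·8.7⁴/(8·12·4.2))^(1/3)
  = (578297)^(1/3) = 83.3138 mm

83.3 mm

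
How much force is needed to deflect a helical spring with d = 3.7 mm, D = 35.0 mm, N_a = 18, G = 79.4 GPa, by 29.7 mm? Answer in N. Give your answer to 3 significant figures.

71.6 N

k = Gd⁴/(8D³N_a) = (79.4×10³)(3.7⁴)/(8·35.0³·18) = 2.4102 N/mm
F = k·δ = 2.4102 × 29.7 = 71.584 N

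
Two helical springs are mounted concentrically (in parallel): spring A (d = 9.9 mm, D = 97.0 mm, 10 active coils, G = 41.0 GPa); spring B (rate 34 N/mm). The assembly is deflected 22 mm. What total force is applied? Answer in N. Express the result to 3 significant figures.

k_A = Gd⁴/(8D³N_a) = (41.0×10³)(9.9⁴)/(8·97.0³·10) = 5.3941 N/mm
Parallel: k_eq = 5.3941 + 34 = 39.394 N/mm
F = k_eq·δ = 39.394·22 = 866.67 N

867 N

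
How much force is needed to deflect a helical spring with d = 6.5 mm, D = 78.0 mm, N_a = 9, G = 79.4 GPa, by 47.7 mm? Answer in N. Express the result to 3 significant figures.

k = Gd⁴/(8D³N_a) = (79.4×10³)(6.5⁴)/(8·78.0³·9) = 4.1482 N/mm
F = k·δ = 4.1482 × 47.7 = 197.87 N

198 N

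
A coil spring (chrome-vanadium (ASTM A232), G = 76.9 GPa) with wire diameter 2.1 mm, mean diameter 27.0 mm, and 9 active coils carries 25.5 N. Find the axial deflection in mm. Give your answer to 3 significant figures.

24.2 mm

k = Gd⁴/(8D³N_a) = (76.9×10³)(2.1⁴)/(8·27.0³·9) = 1.0553 N/mm
δ = F/k = 25.5 / 1.0553 = 24.164 mm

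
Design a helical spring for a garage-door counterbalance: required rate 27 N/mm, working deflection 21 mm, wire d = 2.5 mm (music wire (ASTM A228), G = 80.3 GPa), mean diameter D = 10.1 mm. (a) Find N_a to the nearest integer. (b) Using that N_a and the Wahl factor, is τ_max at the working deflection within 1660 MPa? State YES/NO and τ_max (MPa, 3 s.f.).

N_a = Gd⁴/(8D³k) = (80.3×10³)(2.5⁴)/(8·10.1³·27) = 14.09 → N_a = 14
Actual rate k = Gd⁴/(8D³·14) = 27.183 N/mm
Working load F = kδ = 27.183·21 = 570.84 N
C = 10.1/2.5 = 4.0400; K_W = (4C−1)/(4C−4)+0.615/C = 1.3989
τ_max = K_W·8FD/(πd³) = 1.3989·939.62 = 1314.5 MPa
τ_max ≤ 1660 MPa → acceptable

(a) 14 coils; (b) YES, τ_max = 1310 MPa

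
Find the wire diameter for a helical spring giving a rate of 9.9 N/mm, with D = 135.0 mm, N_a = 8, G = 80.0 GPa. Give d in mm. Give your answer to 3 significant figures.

11.8 mm

d = (8D³N_a·k / G)^(1/4) = (8·135.0³·8·9.9 / (80.0×10³))^0.25
  = (19486)^0.25 = 11.8149 mm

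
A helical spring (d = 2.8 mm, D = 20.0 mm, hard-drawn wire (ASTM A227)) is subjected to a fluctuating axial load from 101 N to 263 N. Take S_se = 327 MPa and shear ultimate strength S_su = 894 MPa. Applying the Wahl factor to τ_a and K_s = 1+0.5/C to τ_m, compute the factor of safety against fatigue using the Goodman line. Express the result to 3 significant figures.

C = D/d = 20.0/2.8 = 7.1429; K_W = (4C−1)/(4C−4)+0.615/C = 1.2082; K_s = 1+0.5/C = 1.0700
F_a = (F_max−F_min)/2 = 81 N; F_m = (F_max+F_min)/2 = 182 N
τ_a = K_W·8F_aD/(πd³) = 1.2082 × 187.92 = 227.05 MPa
τ_m = K_s·8F_mD/(πd³) = 1.0700 × 422.25 = 451.81 MPa
Goodman: 1/n_f = τ_a/S_se + τ_m/S_su = 227.05/327 + 451.81/894 = 0.69434 + 0.50537 = 1.1997
n_f = 1/1.1997 = 0.8335

0.834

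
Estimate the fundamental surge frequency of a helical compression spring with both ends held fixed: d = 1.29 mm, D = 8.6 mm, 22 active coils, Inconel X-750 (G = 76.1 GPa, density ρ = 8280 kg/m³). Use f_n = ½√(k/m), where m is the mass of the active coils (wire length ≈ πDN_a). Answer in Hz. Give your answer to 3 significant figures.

270 Hz

k = Gd⁴/(8D³N_a) = (76.1×10³)(1.29⁴)/(8·8.6³·22) = 1.8825 N/mm = 1882.5 N/m
Wire length L = πDN_a = π·8.6·22 = 594.39 mm
m = ρ·(πd²/4)·L = 8280 × 1.307×10⁻⁶ m² × 0.59439 m = 0.0064324 kg
f_n = ½√(k/m) = 0.5·√(1882.5/0.0064324) = 0.5·√(2.9266e+05) = 270.49 Hz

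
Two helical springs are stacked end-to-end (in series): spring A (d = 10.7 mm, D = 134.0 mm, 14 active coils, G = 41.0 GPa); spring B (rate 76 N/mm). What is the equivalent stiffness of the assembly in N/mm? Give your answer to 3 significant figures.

1.94 N/mm

k_A = Gd⁴/(8D³N_a) = (41.0×10³)(10.7⁴)/(8·134.0³·14) = 1.9943 N/mm
Series: 1/k_eq = 1/1.9943 + 1/76 = 0.51459; k_eq = 1.9433 N/mm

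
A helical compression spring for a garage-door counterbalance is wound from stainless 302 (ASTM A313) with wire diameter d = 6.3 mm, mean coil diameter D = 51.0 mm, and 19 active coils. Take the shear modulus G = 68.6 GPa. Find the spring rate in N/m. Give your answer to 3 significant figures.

k = Gd⁴/(8D³N_a) = (68.6×10³ × 6.3⁴) / (8 × 51.0³ × 19)
  = 1.08065e+08 / 2.0163e+07 = 5.3596 N/mm = 5359.6 N/m

5360 N/m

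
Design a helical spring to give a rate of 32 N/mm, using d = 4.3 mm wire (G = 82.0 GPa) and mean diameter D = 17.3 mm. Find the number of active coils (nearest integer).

N_a = Gd⁴/(8D³k) = (82.0×10³ × 4.3⁴)/(8 × 17.3³ × 32)
    = 2.80342e+07 / 1.3255e+06 = 21.15 → 21 coils

21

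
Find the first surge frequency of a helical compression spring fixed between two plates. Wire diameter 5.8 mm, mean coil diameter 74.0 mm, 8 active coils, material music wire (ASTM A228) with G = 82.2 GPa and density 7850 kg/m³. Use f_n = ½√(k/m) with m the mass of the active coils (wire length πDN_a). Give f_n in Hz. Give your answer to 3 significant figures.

k = Gd⁴/(8D³N_a) = (82.2×10³)(5.8⁴)/(8·74.0³·8) = 3.5868 N/mm = 3586.8 N/m
Wire length L = πDN_a = π·74.0·8 = 1859.8 mm
m = ρ·(πd²/4)·L = 7850 × 26.421×10⁻⁶ m² × 1.8598 m = 0.38573 kg
f_n = ½√(k/m) = 0.5·√(3586.8/0.38573) = 0.5·√(9298.7) = 48.215 Hz

48.2 Hz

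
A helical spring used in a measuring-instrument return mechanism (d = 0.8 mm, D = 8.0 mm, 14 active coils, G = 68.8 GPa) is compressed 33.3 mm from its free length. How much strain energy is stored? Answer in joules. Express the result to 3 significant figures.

k = Gd⁴/(8D³N_a) = (68.8×10³)(0.8⁴)/(8·8.0³·14) = 0.49143 N/mm
U = ½kδ² = 0.5 × 0.49143 × 33.3² = 272.47 N·mm = 0.27247 J

0.272 J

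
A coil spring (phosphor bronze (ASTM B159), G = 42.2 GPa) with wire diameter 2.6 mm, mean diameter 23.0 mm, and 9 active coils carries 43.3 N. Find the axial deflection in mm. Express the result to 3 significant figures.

k = Gd⁴/(8D³N_a) = (42.2×10³)(2.6⁴)/(8·23.0³·9) = 2.2014 N/mm
δ = F/k = 43.3 / 2.2014 = 19.67 mm

19.7 mm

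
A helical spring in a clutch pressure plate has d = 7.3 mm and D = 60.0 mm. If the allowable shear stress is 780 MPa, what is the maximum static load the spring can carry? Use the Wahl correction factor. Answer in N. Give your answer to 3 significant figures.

C = D/d = 60.0/7.3 = 8.2192
K_W = (4C−1)/(4C−4) + 0.615/C = 31.877/28.877 + 0.0748 = 1.1787
τ_max = K·8FD/(πd³) → F_max = τ_allow·πd³/(8DK)
F_max = 780·π·7.3³/(8·60.0·1.1787) = 9.5326e+05/565.78 = 1684.9 N

1680 N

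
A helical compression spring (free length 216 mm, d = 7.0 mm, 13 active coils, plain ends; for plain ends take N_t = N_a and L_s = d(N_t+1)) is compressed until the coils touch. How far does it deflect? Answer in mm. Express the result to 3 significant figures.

N_t = 13; L_s = 7.0·14 = 98 mm
δ_solid = L₀ − L_s = 216 − 98 = 118 mm

118 mm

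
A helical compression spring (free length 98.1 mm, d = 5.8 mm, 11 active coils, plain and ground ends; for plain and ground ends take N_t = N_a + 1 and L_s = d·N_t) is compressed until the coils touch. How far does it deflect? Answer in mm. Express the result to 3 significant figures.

N_t = 12; L_s = 5.8·12 = 69.6 mm
δ_solid = L₀ − L_s = 98.1 − 69.6 = 28.5 mm

28.5 mm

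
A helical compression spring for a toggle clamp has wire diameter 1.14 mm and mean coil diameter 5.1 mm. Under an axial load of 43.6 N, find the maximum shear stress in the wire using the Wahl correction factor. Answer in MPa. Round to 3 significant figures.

517 MPa

Spring index C = D/d = 5.1/1.14 = 4.4737
K_W = (4C−1)/(4C−4) + 0.615/C = 16.895/13.895 + 0.1375 = 1.3534
τ₀ = 8FD/(πd³) = 8·43.6·5.1/(π·1.14³) = 1778.88/4.6544 = 382.19 MPa
τ_max = K·τ₀ = 1.3534 × 382.19 = 517.25 MPa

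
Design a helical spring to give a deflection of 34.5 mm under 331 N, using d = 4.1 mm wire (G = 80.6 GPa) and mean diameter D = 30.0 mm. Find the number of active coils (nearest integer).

Required rate k = F/δ = 331/34.5 = 9.5942 N/mm
N_a = Gd⁴/(8D³k) = (80.6×10³ × 4.1⁴)/(8 × 30.0³ × 9.5942)
    = 2.27756e+07 / 2.07235e+06 = 10.99 → 11 coils

11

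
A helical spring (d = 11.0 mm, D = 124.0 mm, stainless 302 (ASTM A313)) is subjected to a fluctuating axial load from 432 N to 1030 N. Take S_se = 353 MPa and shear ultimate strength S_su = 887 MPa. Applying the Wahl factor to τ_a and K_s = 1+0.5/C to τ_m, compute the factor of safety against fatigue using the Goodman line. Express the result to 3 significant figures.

C = D/d = 124.0/11.0 = 11.2727; K_W = (4C−1)/(4C−4)+0.615/C = 1.1276; K_s = 1+0.5/C = 1.0444
F_a = (F_max−F_min)/2 = 299 N; F_m = (F_max+F_min)/2 = 731 N
τ_a = K_W·8F_aD/(πd³) = 1.1276 × 70.934 = 79.983 MPa
τ_m = K_s·8F_mD/(πd³) = 1.0444 × 173.42 = 181.11 MPa
Goodman: 1/n_f = τ_a/S_se + τ_m/S_su = 79.983/353 + 181.11/887 = 0.22658 + 0.20419 = 0.43077
n_f = 1/0.43077 = 2.321

2.32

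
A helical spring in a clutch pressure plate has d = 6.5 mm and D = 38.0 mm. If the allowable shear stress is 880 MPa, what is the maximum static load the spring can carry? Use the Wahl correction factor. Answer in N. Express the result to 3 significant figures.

1980 N

C = D/d = 38.0/6.5 = 5.8462
K_W = (4C−1)/(4C−4) + 0.615/C = 22.385/19.385 + 0.1052 = 1.2600
τ_max = K·8FD/(πd³) → F_max = τ_allow·πd³/(8DK)
F_max = 880·π·6.5³/(8·38.0·1.2600) = 7.5923e+05/383.03 = 1982.2 N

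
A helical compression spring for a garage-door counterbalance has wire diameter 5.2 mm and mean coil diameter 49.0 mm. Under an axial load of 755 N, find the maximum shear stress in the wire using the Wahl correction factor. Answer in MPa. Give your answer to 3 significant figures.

Spring index C = D/d = 49.0/5.2 = 9.4231
K_W = (4C−1)/(4C−4) + 0.615/C = 36.692/33.692 + 0.0653 = 1.1543
τ₀ = 8FD/(πd³) = 8·755·49.0/(π·5.2³) = 295960/441.73 = 670 MPa
τ_max = K·τ₀ = 1.1543 × 670 = 773.38 MPa

773 MPa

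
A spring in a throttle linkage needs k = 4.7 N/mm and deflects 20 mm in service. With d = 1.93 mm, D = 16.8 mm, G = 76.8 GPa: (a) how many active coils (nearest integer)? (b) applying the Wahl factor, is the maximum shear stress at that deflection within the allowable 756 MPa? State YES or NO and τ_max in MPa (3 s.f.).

(a) 6 coils; (b) YES, τ_max = 651 MPa

N_a = Gd⁴/(8D³k) = (76.8×10³)(1.93⁴)/(8·16.8³·4.7) = 5.977 → N_a = 6
Actual rate k = Gd⁴/(8D³·6) = 4.6819 N/mm
Working load F = kδ = 4.6819·20 = 93.638 N
C = 16.8/1.93 = 8.7047; K_W = (4C−1)/(4C−4)+0.615/C = 1.1680
τ_max = K_W·8FD/(πd³) = 1.1680·557.22 = 650.83 MPa
τ_max ≤ 756 MPa → acceptable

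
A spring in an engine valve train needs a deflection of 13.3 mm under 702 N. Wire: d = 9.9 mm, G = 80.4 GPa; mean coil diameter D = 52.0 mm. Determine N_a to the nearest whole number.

13

Required rate k = F/δ = 702/13.3 = 52.782 N/mm
N_a = Gd⁴/(8D³k) = (80.4×10³ × 9.9⁴)/(8 × 52.0³ × 52.782)
    = 7.72319e+08 / 5.93725e+07 = 13.01 → 13 coils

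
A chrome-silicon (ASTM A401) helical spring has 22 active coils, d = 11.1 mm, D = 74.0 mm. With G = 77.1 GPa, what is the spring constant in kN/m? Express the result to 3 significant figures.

k = Gd⁴/(8D³N_a) = (77.1×10³ × 11.1⁴) / (8 × 74.0³ × 22)
  = 1.17043e+09 / 7.13194e+07 = 16.411 N/mm

16.4 kN/m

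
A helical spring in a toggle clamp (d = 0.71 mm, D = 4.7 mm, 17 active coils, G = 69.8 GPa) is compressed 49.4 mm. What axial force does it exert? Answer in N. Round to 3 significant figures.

k = Gd⁴/(8D³N_a) = (69.8×10³)(0.71⁴)/(8·4.7³·17) = 1.2562 N/mm
F = k·δ = 1.2562 × 49.4 = 62.056 N

62.1 N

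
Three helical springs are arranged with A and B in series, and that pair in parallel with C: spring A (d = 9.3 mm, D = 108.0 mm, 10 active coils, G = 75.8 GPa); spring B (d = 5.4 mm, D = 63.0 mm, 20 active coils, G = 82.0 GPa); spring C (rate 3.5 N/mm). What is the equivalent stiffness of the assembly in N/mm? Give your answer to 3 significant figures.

4.83 N/mm

k_A = Gd⁴/(8D³N_a) = (75.8×10³)(9.3⁴)/(8·108.0³·10) = 5.6265 N/mm
k_B = Gd⁴/(8D³N_a) = (82.0×10³)(5.4⁴)/(8·63.0³·20) = 1.7428 N/mm
Springs A,B series: k_AB = 1/(1/5.6265+1/1.7428) = 1.3306 N/mm; parallel with C: k_eq = 1.3306+3.5 = 4.8306 N/mm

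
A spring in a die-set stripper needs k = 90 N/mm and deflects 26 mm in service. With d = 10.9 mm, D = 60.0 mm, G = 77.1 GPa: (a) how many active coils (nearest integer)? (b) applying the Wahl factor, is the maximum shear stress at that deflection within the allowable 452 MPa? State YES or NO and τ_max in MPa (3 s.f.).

N_a = Gd⁴/(8D³k) = (77.1×10³)(10.9⁴)/(8·60.0³·90) = 6.998 → N_a = 7
Actual rate k = Gd⁴/(8D³·7) = 89.974 N/mm
Working load F = kδ = 89.974·26 = 2339.3 N
C = 60.0/10.9 = 5.5046; K_W = (4C−1)/(4C−4)+0.615/C = 1.2782
τ_max = K_W·8FD/(πd³) = 1.2782·276 = 352.78 MPa
τ_max ≤ 452 MPa → acceptable

(a) 7 coils; (b) YES, τ_max = 353 MPa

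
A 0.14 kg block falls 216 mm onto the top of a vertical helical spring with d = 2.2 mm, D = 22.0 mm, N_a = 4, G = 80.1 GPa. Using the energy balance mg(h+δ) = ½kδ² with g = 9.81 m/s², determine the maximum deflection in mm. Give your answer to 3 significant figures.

10.6 mm

k = Gd⁴/(8D³N_a) = (80.1×10³)(2.2⁴)/(8·22.0³·4) = 5.5069 N/mm
W = mg = 0.14 × 9.81 = 1.3734 N
½kδ² − Wδ − Wh = 0 → δ = (W + √(W² + 2kWh))/k
δ = (1.3734 + √(1.8862 + 3267.28))/5.5069 = (1.3734 + 57.177)/5.5069 = 10.632 mm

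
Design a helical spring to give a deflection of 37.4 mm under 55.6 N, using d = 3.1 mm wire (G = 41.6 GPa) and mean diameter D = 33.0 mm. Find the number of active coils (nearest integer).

Required rate k = F/δ = 55.6/37.4 = 1.4866 N/mm
N_a = Gd⁴/(8D³k) = (41.6×10³ × 3.1⁴)/(8 × 33.0³ × 1.4866)
    = 3.84185e+06 / 427400 = 8.989 → 9 coils

9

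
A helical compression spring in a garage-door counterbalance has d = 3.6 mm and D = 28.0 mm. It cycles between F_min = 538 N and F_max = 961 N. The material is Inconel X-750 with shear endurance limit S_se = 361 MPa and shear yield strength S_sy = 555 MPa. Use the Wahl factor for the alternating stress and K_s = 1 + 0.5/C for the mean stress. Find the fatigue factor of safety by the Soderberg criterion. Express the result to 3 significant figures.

C = D/d = 28.0/3.6 = 7.7778; K_W = (4C−1)/(4C−4)+0.615/C = 1.1897; K_s = 1+0.5/C = 1.0643
F_a = (F_max−F_min)/2 = 211.5 N; F_m = (F_max+F_min)/2 = 749.5 N
τ_a = K_W·8F_aD/(πd³) = 1.1897 × 323.22 = 384.55 MPa
τ_m = K_s·8F_mD/(πd³) = 1.0643 × 1145.4 = 1219 MPa
Soderberg: 1/n_f = τ_a/S_se + τ_m/S_sy = 384.55/361 + 1219/555 = 1.06522 + 2.19648 = 3.2617
n_f = 1/3.2617 = 0.3066

0.307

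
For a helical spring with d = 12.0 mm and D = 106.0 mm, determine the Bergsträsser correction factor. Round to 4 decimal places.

1.1546

C = D/d = 106.0/12.0 = 8.8333
K_B = (4C+2)/(4C−3) = 37.333/32.333 = 1.1546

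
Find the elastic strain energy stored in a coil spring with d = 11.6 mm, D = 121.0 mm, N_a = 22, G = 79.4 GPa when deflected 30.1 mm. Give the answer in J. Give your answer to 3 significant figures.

k = Gd⁴/(8D³N_a) = (79.4×10³)(11.6⁴)/(8·121.0³·22) = 4.6109 N/mm
U = ½kδ² = 0.5 × 4.6109 × 30.1² = 2088.8 N·mm = 2.0888 J

2.09 J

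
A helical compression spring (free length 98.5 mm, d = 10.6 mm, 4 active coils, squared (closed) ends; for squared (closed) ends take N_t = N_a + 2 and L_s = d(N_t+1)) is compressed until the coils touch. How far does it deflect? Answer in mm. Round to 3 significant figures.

24.3 mm

N_t = 6; L_s = 10.6·7 = 74.2 mm
δ_solid = L₀ − L_s = 98.5 − 74.2 = 24.3 mm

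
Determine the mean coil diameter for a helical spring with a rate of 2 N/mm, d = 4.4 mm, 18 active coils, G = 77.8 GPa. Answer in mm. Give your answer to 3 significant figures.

D = (Gd⁴/(8N_a·k))^(1/3) = (77.8×10³·4.4⁴/(8·18·2))^(1/3)
  = (101251)^(1/3) = 46.6086 mm

46.6 mm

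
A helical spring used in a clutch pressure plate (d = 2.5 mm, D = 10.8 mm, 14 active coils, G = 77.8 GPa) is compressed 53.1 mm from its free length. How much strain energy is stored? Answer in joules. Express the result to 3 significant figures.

30.4 J

k = Gd⁴/(8D³N_a) = (77.8×10³)(2.5⁴)/(8·10.8³·14) = 21.54 N/mm
U = ½kδ² = 0.5 × 21.54 × 53.1² = 30368 N·mm = 30.368 J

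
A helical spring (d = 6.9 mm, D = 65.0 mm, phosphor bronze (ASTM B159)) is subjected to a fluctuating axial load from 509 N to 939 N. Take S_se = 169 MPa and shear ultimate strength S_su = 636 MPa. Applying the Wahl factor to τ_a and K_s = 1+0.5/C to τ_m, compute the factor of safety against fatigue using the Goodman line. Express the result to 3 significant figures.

0.744

C = D/d = 65.0/6.9 = 9.4203; K_W = (4C−1)/(4C−4)+0.615/C = 1.1544; K_s = 1+0.5/C = 1.0531
F_a = (F_max−F_min)/2 = 215 N; F_m = (F_max+F_min)/2 = 724 N
τ_a = K_W·8F_aD/(πd³) = 1.1544 × 108.33 = 125.05 MPa
τ_m = K_s·8F_mD/(πd³) = 1.0531 × 364.79 = 384.15 MPa
Goodman: 1/n_f = τ_a/S_se + τ_m/S_su = 125.05/169 + 384.15/636 = 0.73994 + 0.60402 = 1.344
n_f = 1/1.344 = 0.7441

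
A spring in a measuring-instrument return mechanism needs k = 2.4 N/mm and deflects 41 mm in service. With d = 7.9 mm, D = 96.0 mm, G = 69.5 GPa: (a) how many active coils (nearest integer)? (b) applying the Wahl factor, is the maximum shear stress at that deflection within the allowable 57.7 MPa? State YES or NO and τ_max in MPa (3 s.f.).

N_a = Gd⁴/(8D³k) = (69.5×10³)(7.9⁴)/(8·96.0³·2.4) = 15.94 → N_a = 16
Actual rate k = Gd⁴/(8D³·16) = 2.3904 N/mm
Working load F = kδ = 2.3904·41 = 98.006 N
C = 96.0/7.9 = 12.1519; K_W = (4C−1)/(4C−4)+0.615/C = 1.1179
τ_max = K_W·8FD/(πd³) = 1.1179·48.594 = 54.322 MPa
τ_max ≤ 57.7 MPa → acceptable

(a) 16 coils; (b) YES, τ_max = 54.3 MPa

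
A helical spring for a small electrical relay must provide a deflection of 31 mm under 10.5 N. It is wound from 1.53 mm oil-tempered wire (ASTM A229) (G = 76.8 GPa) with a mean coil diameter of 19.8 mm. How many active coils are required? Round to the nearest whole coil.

20

Required rate k = F/δ = 10.5/31 = 0.33871 N/mm
N_a = Gd⁴/(8D³k) = (76.8×10³ × 1.53⁴)/(8 × 19.8³ × 0.33871)
    = 420850 / 21033.6 = 20.01 → 20 coils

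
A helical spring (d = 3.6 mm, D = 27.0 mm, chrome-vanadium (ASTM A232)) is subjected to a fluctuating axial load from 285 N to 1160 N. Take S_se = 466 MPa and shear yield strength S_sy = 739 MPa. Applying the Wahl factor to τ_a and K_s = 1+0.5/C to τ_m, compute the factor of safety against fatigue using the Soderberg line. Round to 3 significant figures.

C = D/d = 27.0/3.6 = 7.5000; K_W = (4C−1)/(4C−4)+0.615/C = 1.1974; K_s = 1+0.5/C = 1.0667
F_a = (F_max−F_min)/2 = 437.5 N; F_m = (F_max+F_min)/2 = 722.5 N
τ_a = K_W·8F_aD/(πd³) = 1.1974 × 644.72 = 771.98 MPa
τ_m = K_s·8F_mD/(πd³) = 1.0667 × 1064.7 = 1135.7 MPa
Soderberg: 1/n_f = τ_a/S_se + τ_m/S_sy = 771.98/466 + 1135.7/739 = 1.65662 + 1.53680 = 3.1934
n_f = 1/3.1934 = 0.3131

0.313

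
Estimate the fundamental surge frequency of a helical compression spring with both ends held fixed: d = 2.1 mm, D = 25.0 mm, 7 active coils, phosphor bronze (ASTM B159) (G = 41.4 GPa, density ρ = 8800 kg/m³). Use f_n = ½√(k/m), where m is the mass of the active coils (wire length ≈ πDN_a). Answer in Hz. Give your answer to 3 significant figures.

k = Gd⁴/(8D³N_a) = (41.4×10³)(2.1⁴)/(8·25.0³·7) = 0.92017 N/mm = 920.17 N/m
Wire length L = πDN_a = π·25.0·7 = 549.78 mm
m = ρ·(πd²/4)·L = 8800 × 3.4636×10⁻⁶ m² × 0.54978 m = 0.016757 kg
f_n = ½√(k/m) = 0.5·√(920.17/0.016757) = 0.5·√(54912) = 117.17 Hz

117 Hz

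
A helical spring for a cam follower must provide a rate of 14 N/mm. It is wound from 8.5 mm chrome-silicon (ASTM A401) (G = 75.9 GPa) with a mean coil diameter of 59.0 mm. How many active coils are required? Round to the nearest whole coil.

N_a = Gd⁴/(8D³k) = (75.9×10³ × 8.5⁴)/(8 × 59.0³ × 14)
    = 3.96203e+08 / 2.30024e+07 = 17.22 → 17 coils

17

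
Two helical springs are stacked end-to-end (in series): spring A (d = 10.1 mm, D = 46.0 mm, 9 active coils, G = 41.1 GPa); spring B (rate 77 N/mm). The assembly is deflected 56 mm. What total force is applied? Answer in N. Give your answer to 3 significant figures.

k_A = Gd⁴/(8D³N_a) = (41.1×10³)(10.1⁴)/(8·46.0³·9) = 61.027 N/mm
Series: 1/k_eq = 1/61.027 + 1/77 = 0.029373; k_eq = 34.045 N/mm
F = k_eq·δ = 34.045·56 = 1906.5 N

1910 N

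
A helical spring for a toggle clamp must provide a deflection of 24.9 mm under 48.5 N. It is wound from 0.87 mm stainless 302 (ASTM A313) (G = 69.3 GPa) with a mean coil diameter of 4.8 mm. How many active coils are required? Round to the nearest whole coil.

23

Required rate k = F/δ = 48.5/24.9 = 1.9478 N/mm
N_a = Gd⁴/(8D³k) = (69.3×10³ × 0.87⁴)/(8 × 4.8³ × 1.9478)
    = 39701.8 / 1723.28 = 23.04 → 23 coils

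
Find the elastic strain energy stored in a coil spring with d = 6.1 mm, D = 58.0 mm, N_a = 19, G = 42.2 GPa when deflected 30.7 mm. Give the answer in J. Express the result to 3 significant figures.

k = Gd⁴/(8D³N_a) = (42.2×10³)(6.1⁴)/(8·58.0³·19) = 1.9702 N/mm
U = ½kδ² = 0.5 × 1.9702 × 30.7² = 928.43 N·mm = 0.92843 J

0.928 J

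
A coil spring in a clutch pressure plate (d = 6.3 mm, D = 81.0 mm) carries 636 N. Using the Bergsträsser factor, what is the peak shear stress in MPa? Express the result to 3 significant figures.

Spring index C = D/d = 81.0/6.3 = 12.8571
K_B = (4C+2)/(4C−3) = 53.429/48.429 = 1.1032
τ₀ = 8FD/(πd³) = 8·636·81.0/(π·6.3³) = 412128/785.55 = 524.64 MPa
τ_max = K·τ₀ = 1.1032 × 524.64 = 578.81 MPa

579 MPa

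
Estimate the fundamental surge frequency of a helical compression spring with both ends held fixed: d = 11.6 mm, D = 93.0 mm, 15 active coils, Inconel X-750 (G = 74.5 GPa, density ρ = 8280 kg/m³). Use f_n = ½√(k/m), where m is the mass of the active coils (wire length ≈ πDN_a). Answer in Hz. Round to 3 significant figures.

k = Gd⁴/(8D³N_a) = (74.5×10³)(11.6⁴)/(8·93.0³·15) = 13.975 N/mm = 13975 N/m
Wire length L = πDN_a = π·93.0·15 = 4382.5 mm
m = ρ·(πd²/4)·L = 8280 × 105.68×10⁻⁶ m² × 4.3825 m = 3.835 kg
f_n = ½√(k/m) = 0.5·√(13975/3.835) = 0.5·√(3644.2) = 30.183 Hz

30.2 Hz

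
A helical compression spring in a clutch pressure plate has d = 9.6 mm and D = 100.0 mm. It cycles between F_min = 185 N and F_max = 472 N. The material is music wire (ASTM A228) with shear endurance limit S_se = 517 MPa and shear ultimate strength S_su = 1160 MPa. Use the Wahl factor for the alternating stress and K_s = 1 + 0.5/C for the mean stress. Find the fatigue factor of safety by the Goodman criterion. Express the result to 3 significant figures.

5.67

C = D/d = 100.0/9.6 = 10.4167; K_W = (4C−1)/(4C−4)+0.615/C = 1.1387; K_s = 1+0.5/C = 1.0480
F_a = (F_max−F_min)/2 = 143.5 N; F_m = (F_max+F_min)/2 = 328.5 N
τ_a = K_W·8F_aD/(πd³) = 1.1387 × 41.303 = 47.031 MPa
τ_m = K_s·8F_mD/(πd³) = 1.0480 × 94.55 = 99.088 MPa
Goodman: 1/n_f = τ_a/S_se + τ_m/S_su = 47.031/517 + 99.088/1160 = 0.09097 + 0.08542 = 0.17639
n_f = 1/0.17639 = 5.669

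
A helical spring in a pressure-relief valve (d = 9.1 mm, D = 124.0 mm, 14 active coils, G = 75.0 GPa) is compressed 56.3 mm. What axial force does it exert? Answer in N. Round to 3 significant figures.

136 N

k = Gd⁴/(8D³N_a) = (75.0×10³)(9.1⁴)/(8·124.0³·14) = 2.4085 N/mm
F = k·δ = 2.4085 × 56.3 = 135.6 N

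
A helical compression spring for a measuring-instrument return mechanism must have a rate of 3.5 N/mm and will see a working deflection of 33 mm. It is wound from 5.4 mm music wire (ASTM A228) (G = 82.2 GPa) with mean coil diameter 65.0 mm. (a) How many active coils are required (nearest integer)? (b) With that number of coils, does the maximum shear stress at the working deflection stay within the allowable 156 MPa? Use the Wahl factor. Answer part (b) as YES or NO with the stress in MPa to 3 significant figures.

(a) 9 coils; (b) YES, τ_max = 137 MPa

N_a = Gd⁴/(8D³k) = (82.2×10³)(5.4⁴)/(8·65.0³·3.5) = 9.09 → N_a = 9
Actual rate k = Gd⁴/(8D³·9) = 3.5349 N/mm
Working load F = kδ = 3.5349·33 = 116.65 N
C = 65.0/5.4 = 12.0370; K_W = (4C−1)/(4C−4)+0.615/C = 1.1190
τ_max = K_W·8FD/(πd³) = 1.1190·122.62 = 137.22 MPa
τ_max ≤ 156 MPa → acceptable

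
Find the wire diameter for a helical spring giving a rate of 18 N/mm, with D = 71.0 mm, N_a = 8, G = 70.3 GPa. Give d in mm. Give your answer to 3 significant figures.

8.75 mm

d = (8D³N_a·k / G)^(1/4) = (8·71.0³·8·18 / (70.3×10³))^0.25
  = (5865.1)^0.25 = 8.7512 mm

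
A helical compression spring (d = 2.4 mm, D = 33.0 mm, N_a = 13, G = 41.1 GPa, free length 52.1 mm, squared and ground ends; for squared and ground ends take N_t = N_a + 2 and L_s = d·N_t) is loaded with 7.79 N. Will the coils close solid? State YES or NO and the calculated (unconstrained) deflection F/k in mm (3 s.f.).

k = Gd⁴/(8D³N_a) = (41.1×10³)(2.4⁴)/(8·33.0³·13) = 0.36485 N/mm
N_t = 15; L_s = 2.4·15 = 36 mm; δ_solid = L₀ − L_s = 52.1 − 36 = 16.1 mm
δ = F/k = 7.79/0.36485 = 21.351 mm
δ ≥ δ_solid → spring goes solid

YES, δ = 21.4 mm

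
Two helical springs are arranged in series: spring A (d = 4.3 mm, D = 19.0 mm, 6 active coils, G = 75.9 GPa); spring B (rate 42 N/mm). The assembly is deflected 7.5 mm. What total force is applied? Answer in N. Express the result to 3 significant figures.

205 N

k_A = Gd⁴/(8D³N_a) = (75.9×10³)(4.3⁴)/(8·19.0³·6) = 78.816 N/mm
Series: 1/k_eq = 1/78.816 + 1/42 = 0.036497; k_eq = 27.399 N/mm
F = k_eq·δ = 27.399·7.5 = 205.49 N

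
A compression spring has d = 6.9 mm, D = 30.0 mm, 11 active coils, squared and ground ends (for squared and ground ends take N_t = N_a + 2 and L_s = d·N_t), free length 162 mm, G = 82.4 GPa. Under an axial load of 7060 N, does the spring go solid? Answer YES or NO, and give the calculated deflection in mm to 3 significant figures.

YES, δ = 89.8 mm

k = Gd⁴/(8D³N_a) = (82.4×10³)(6.9⁴)/(8·30.0³·11) = 78.61 N/mm
N_t = 13; L_s = 6.9·13 = 89.7 mm; δ_solid = L₀ − L_s = 162 − 89.7 = 72.3 mm
δ = F/k = 7060/78.61 = 89.811 mm
δ ≥ δ_solid → spring goes solid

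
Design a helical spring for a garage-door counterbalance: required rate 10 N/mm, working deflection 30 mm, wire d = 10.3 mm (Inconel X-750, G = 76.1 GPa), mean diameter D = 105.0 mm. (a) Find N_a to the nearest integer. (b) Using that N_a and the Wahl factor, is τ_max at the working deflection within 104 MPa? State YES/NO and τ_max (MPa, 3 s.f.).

(a) 9 coils; (b) YES, τ_max = 86.1 MPa

N_a = Gd⁴/(8D³k) = (76.1×10³)(10.3⁴)/(8·105.0³·10) = 9.249 → N_a = 9
Actual rate k = Gd⁴/(8D³·9) = 10.276 N/mm
Working load F = kδ = 10.276·30 = 308.29 N
C = 105.0/10.3 = 10.1942; K_W = (4C−1)/(4C−4)+0.615/C = 1.1419
τ_max = K_W·8FD/(πd³) = 1.1419·75.435 = 86.139 MPa
τ_max ≤ 104 MPa → acceptable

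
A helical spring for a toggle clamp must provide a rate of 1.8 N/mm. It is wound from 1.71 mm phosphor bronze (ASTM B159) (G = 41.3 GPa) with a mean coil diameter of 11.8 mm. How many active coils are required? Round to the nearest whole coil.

N_a = Gd⁴/(8D³k) = (41.3×10³ × 1.71⁴)/(8 × 11.8³ × 1.8)
    = 353130 / 23659.7 = 14.93 → 15 coils

15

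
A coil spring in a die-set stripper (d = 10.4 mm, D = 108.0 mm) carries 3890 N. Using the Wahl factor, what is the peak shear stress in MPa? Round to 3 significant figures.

1080 MPa

Spring index C = D/d = 108.0/10.4 = 10.3846
K_W = (4C−1)/(4C−4) + 0.615/C = 40.538/37.538 + 0.0592 = 1.1391
τ₀ = 8FD/(πd³) = 8·3890·108.0/(π·10.4³) = 3.36096e+06/3533.9 = 951.07 MPa
τ_max = K·τ₀ = 1.1391 × 951.07 = 1083.4 MPa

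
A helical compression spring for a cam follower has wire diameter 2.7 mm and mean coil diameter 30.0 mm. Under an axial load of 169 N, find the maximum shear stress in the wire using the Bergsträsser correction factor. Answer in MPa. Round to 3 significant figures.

Spring index C = D/d = 30.0/2.7 = 11.1111
K_B = (4C+2)/(4C−3) = 46.444/41.444 = 1.1206
τ₀ = 8FD/(πd³) = 8·169·30.0/(π·2.7³) = 40560/61.836 = 655.93 MPa
τ_max = K·τ₀ = 1.1206 × 655.93 = 735.06 MPa

735 MPa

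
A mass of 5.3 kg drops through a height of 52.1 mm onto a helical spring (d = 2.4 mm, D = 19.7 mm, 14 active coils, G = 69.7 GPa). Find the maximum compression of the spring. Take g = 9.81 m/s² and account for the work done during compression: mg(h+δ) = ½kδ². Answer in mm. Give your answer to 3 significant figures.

k = Gd⁴/(8D³N_a) = (69.7×10³)(2.4⁴)/(8·19.7³·14) = 2.7006 N/mm
W = mg = 5.3 × 9.81 = 51.993 N
½kδ² − Wδ − Wh = 0 → δ = (W + √(W² + 2kWh))/k
δ = (51.993 + √(2703.3 + 14631))/2.7006 = (51.993 + 131.66)/2.7006 = 68.004 mm

68.0 mm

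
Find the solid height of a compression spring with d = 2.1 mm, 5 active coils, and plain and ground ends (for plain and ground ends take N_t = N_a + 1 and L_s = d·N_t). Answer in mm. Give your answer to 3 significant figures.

12.6 mm

plain and ground ends: N_t = N_a + 1 = 5 + 1 = 6
L_s = d·N_t = 2.1 × 6 = 12.6 mm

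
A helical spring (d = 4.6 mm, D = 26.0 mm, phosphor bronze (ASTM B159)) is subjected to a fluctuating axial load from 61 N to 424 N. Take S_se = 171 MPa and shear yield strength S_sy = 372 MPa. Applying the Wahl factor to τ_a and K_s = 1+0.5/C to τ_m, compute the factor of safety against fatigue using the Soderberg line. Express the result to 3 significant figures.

C = D/d = 26.0/4.6 = 5.6522; K_W = (4C−1)/(4C−4)+0.615/C = 1.2700; K_s = 1+0.5/C = 1.0885
F_a = (F_max−F_min)/2 = 181.5 N; F_m = (F_max+F_min)/2 = 242.5 N
τ_a = K_W·8F_aD/(πd³) = 1.2700 × 123.46 = 156.79 MPa
τ_m = K_s·8F_mD/(πd³) = 1.0885 × 164.95 = 179.54 MPa
Soderberg: 1/n_f = τ_a/S_se + τ_m/S_sy = 156.79/171 + 179.54/372 = 0.91692 + 0.48264 = 1.3996
n_f = 1/1.3996 = 0.7145

0.715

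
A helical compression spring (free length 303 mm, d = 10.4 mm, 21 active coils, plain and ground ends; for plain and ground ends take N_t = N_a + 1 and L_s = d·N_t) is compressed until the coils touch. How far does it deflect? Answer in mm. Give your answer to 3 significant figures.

N_t = 22; L_s = 10.4·22 = 228.8 mm
δ_solid = L₀ − L_s = 303 − 228.8 = 74.2 mm

74.2 mm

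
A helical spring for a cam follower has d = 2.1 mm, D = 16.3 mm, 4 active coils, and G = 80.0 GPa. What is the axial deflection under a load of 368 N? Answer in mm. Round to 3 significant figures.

32.8 mm

k = Gd⁴/(8D³N_a) = (80.0×10³)(2.1⁴)/(8·16.3³·4) = 11.227 N/mm
δ = F/k = 368 / 11.227 = 32.779 mm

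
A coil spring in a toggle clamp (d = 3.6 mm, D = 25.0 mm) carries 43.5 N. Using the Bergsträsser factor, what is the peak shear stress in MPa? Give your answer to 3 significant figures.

Spring index C = D/d = 25.0/3.6 = 6.9444
K_B = (4C+2)/(4C−3) = 29.778/24.778 = 1.2018
τ₀ = 8FD/(πd³) = 8·43.5·25.0/(π·3.6³) = 8700/146.57 = 59.356 MPa
τ_max = K·τ₀ = 1.2018 × 59.356 = 71.333 MPa

71.3 MPa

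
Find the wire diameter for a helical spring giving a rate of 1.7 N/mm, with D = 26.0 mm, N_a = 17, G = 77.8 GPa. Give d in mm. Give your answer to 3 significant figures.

2.69 mm

d = (8D³N_a·k / G)^(1/4) = (8·26.0³·17·1.7 / (77.8×10³))^0.25
  = (52.231)^0.25 = 2.6883 mm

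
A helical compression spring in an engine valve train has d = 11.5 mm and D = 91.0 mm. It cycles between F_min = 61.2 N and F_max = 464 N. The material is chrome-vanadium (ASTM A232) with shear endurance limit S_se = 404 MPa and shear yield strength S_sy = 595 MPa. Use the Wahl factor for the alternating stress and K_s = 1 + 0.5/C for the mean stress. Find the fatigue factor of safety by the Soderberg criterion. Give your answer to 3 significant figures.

6.19

C = D/d = 91.0/11.5 = 7.9130; K_W = (4C−1)/(4C−4)+0.615/C = 1.1862; K_s = 1+0.5/C = 1.0632
F_a = (F_max−F_min)/2 = 201.4 N; F_m = (F_max+F_min)/2 = 262.6 N
τ_a = K_W·8F_aD/(πd³) = 1.1862 × 30.687 = 36.401 MPa
τ_m = K_s·8F_mD/(πd³) = 1.0632 × 40.011 = 42.539 MPa
Soderberg: 1/n_f = τ_a/S_se + τ_m/S_sy = 36.401/404 + 42.539/595 = 0.09010 + 0.07149 = 0.1616
n_f = 1/0.1616 = 6.188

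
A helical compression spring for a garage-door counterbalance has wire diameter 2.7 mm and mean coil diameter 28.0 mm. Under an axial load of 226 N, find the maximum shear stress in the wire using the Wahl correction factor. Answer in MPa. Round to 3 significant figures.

933 MPa

Spring index C = D/d = 28.0/2.7 = 10.3704
K_W = (4C−1)/(4C−4) + 0.615/C = 40.481/37.481 + 0.0593 = 1.1393
τ₀ = 8FD/(πd³) = 8·226·28.0/(π·2.7³) = 50624/61.836 = 818.68 MPa
τ_max = K·τ₀ = 1.1393 × 818.68 = 932.76 MPa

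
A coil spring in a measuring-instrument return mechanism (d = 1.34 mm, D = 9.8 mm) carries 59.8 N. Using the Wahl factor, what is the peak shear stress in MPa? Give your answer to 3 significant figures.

746 MPa

Spring index C = D/d = 9.8/1.34 = 7.3134
K_W = (4C−1)/(4C−4) + 0.615/C = 28.254/25.254 + 0.0841 = 1.2029
τ₀ = 8FD/(πd³) = 8·59.8·9.8/(π·1.34³) = 4688.32/7.559 = 620.23 MPa
τ_max = K·τ₀ = 1.2029 × 620.23 = 746.07 MPa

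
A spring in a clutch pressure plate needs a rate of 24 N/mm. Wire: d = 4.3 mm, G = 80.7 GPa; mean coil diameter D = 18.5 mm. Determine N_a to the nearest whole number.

N_a = Gd⁴/(8D³k) = (80.7×10³ × 4.3⁴)/(8 × 18.5³ × 24)
    = 2.75897e+07 / 1.21567e+06 = 22.7 → 23 coils

23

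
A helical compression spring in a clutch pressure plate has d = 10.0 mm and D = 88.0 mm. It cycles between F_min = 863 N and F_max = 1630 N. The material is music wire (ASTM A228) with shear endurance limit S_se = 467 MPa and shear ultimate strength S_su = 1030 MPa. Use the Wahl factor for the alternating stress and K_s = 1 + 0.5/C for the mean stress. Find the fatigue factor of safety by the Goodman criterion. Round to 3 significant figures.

C = D/d = 88.0/10.0 = 8.8000; K_W = (4C−1)/(4C−4)+0.615/C = 1.1660; K_s = 1+0.5/C = 1.0568
F_a = (F_max−F_min)/2 = 383.5 N; F_m = (F_max+F_min)/2 = 1246.5 N
τ_a = K_W·8F_aD/(πd³) = 1.1660 × 85.939 = 100.21 MPa
τ_m = K_s·8F_mD/(πd³) = 1.0568 × 279.33 = 295.2 MPa
Goodman: 1/n_f = τ_a/S_se + τ_m/S_su = 100.21/467 + 295.2/1030 = 0.21458 + 0.28660 = 0.50118
n_f = 1/0.50118 = 1.995

2.00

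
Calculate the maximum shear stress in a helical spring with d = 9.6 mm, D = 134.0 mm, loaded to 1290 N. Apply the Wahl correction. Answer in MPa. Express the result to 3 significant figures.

548 MPa

Spring index C = D/d = 134.0/9.6 = 13.9583
K_W = (4C−1)/(4C−4) + 0.615/C = 54.833/51.833 + 0.0441 = 1.1019
τ₀ = 8FD/(πd³) = 8·1290·134.0/(π·9.6³) = 1.38288e+06/2779.5 = 497.53 MPa
τ_max = K·τ₀ = 1.1019 × 497.53 = 548.25 MPa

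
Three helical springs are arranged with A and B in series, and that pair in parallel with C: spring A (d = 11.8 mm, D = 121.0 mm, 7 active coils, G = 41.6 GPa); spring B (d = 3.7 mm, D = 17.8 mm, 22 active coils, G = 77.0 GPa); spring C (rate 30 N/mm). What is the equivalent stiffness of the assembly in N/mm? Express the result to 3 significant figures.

35.2 N/mm

k_A = Gd⁴/(8D³N_a) = (41.6×10³)(11.8⁴)/(8·121.0³·7) = 8.1298 N/mm
k_B = Gd⁴/(8D³N_a) = (77.0×10³)(3.7⁴)/(8·17.8³·22) = 14.539 N/mm
Springs A,B series: k_AB = 1/(1/8.1298+1/14.539) = 5.2141 N/mm; parallel with C: k_eq = 5.2141+30 = 35.214 N/mm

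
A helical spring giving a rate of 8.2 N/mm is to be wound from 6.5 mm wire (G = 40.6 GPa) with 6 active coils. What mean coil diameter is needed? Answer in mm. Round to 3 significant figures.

56.9 mm

D = (Gd⁴/(8N_a·k))^(1/3) = (40.6×10³·6.5⁴/(8·6·8.2))^(1/3)
  = (184130)^(1/3) = 56.8907 mm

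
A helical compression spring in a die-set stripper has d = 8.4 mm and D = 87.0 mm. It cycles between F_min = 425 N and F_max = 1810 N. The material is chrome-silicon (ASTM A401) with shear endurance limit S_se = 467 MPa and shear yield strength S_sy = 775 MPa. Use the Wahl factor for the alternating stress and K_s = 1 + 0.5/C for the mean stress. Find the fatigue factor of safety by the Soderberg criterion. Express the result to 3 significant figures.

0.836

C = D/d = 87.0/8.4 = 10.3571; K_W = (4C−1)/(4C−4)+0.615/C = 1.1395; K_s = 1+0.5/C = 1.0483
F_a = (F_max−F_min)/2 = 692.5 N; F_m = (F_max+F_min)/2 = 1117.5 N
τ_a = K_W·8F_aD/(πd³) = 1.1395 × 258.85 = 294.96 MPa
τ_m = K_s·8F_mD/(πd³) = 1.0483 × 417.7 = 437.87 MPa
Soderberg: 1/n_f = τ_a/S_se + τ_m/S_sy = 294.96/467 + 437.87/775 = 0.63161 + 0.56499 = 1.1966
n_f = 1/1.1966 = 0.8357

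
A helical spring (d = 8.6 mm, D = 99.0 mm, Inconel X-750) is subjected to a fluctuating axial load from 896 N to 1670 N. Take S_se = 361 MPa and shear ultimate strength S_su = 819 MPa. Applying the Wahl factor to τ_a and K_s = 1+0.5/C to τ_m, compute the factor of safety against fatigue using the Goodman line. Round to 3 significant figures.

0.888

C = D/d = 99.0/8.6 = 11.5116; K_W = (4C−1)/(4C−4)+0.615/C = 1.1248; K_s = 1+0.5/C = 1.0434
F_a = (F_max−F_min)/2 = 387 N; F_m = (F_max+F_min)/2 = 1283 N
τ_a = K_W·8F_aD/(πd³) = 1.1248 × 153.39 = 172.53 MPa
τ_m = K_s·8F_mD/(πd³) = 1.0434 × 508.52 = 530.61 MPa
Goodman: 1/n_f = τ_a/S_se + τ_m/S_su = 172.53/361 + 530.61/819 = 0.47791 + 0.64787 = 1.1258
n_f = 1/1.1258 = 0.8883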